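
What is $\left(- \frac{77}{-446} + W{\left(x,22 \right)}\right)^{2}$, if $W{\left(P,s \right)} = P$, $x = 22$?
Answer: $\frac{97792321}{198916} \approx 491.63$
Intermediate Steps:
$\left(- \frac{77}{-446} + W{\left(x,22 \right)}\right)^{2} = \left(- \frac{77}{-446} + 22\right)^{2} = \left(\left(-77\right) \left(- \frac{1}{446}\right) + 22\right)^{2} = \left(\frac{77}{446} + 22\right)^{2} = \left(\frac{9889}{446}\right)^{2} = \frac{97792321}{198916}$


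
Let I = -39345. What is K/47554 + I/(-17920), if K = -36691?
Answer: 121350941/85216768 ≈ 1.4240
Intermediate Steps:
K/47554 + I/(-17920) = -36691/47554 - 39345/(-17920) = -36691*1/47554 - 39345*(-1/17920) = -36691/47554 + 7869/3584 = 121350941/85216768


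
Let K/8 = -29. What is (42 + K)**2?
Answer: 36100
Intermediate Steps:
K = -232 (K = 8*(-29) = -232)
(42 + K)**2 = (42 - 232)**2 = (-190)**2 = 36100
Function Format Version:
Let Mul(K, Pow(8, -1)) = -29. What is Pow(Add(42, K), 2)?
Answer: 36100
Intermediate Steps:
K = -232 (K = Mul(8, -29) = -232)
Pow(Add(42, K), 2) = Pow(Add(42, -232), 2) = Pow(-190, 2) = 36100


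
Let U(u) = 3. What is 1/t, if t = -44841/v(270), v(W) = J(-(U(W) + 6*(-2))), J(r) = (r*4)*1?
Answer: -12/14947 ≈ -0.00080284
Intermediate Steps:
J(r) = 4*r (J(r) = (4*r)*1 = 4*r)
v(W) = 36 (v(W) = 4*(-(3 + 6*(-2))) = 4*(-(3 - 12)) = 4*(-1*(-9)) = 4*9 = 36)
t = -14947/12 (t = -44841/36 = -44841*1/36 = -14947/12 ≈ -1245.6)
1/t = 1/(-14947/12) = -12/14947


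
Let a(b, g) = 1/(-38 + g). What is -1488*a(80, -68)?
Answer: 744/53 ≈ 14.038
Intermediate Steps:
-1488*a(80, -68) = -1488/(-38 - 68) = -1488/(-106) = -1488*(-1/106) = 744/53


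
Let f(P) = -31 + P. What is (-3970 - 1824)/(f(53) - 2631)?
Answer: 5794/2609 ≈ 2.2208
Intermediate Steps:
(-3970 - 1824)/(f(53) - 2631) = (-3970 - 1824)/((-31 + 53) - 2631) = -5794/(22 - 2631) = -5794/(-2609) = -5794*(-1/2609) = 5794/2609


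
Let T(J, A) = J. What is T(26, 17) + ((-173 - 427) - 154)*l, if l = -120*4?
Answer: 361946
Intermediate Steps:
l = -480
T(26, 17) + ((-173 - 427) - 154)*l = 26 + ((-173 - 427) - 154)*(-480) = 26 + (-600 - 154)*(-480) = 26 - 754*(-480) = 26 + 361920 = 361946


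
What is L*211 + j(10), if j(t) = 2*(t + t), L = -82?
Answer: -17262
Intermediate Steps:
j(t) = 4*t (j(t) = 2*(2*t) = 4*t)
L*211 + j(10) = -82*211 + 4*10 = -17302 + 40 = -17262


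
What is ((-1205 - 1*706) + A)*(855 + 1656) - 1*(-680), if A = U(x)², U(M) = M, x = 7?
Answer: -4674802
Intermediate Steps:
A = 49 (A = 7² = 49)
((-1205 - 1*706) + A)*(855 + 1656) - 1*(-680) = ((-1205 - 1*706) + 49)*(855 + 1656) - 1*(-680) = ((-1205 - 706) + 49)*2511 + 680 = (-1911 + 49)*2511 + 680 = -1862*2511 + 680 = -4675482 + 680 = -4674802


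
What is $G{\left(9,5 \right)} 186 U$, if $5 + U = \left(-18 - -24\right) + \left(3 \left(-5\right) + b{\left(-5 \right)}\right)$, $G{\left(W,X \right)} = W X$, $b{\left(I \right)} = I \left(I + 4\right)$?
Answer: $-75330$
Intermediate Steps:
$b{\left(I \right)} = I \left(4 + I\right)$
$U = -9$ ($U = -5 - \left(9 + 5 \left(4 - 5\right)\right) = -5 + \left(\left(-18 + 24\right) - 10\right) = -5 + \left(6 + \left(-15 + 5\right)\right) = -5 + \left(6 - 10\right) = -5 - 4 = -9$)
$G{\left(9,5 \right)} 186 U = 9 \cdot 5 \cdot 186 \left(-9\right) = 45 \cdot 186 \left(-9\right) = 8370 \left(-9\right) = -75330$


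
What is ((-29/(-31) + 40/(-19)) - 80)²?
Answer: 2285700481/346921 ≈ 6588.5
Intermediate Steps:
((-29/(-31) + 40/(-19)) - 80)² = ((-29*(-1/31) + 40*(-1/19)) - 80)² = ((29/31 - 40/19) - 80)² = (-689/589 - 80)² = (-47809/589)² = 2285700481/346921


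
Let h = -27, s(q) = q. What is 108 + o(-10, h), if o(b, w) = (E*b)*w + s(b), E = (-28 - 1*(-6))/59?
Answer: -158/59 ≈ -2.6780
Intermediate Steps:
E = -22/59 (E = (-28 + 6)*(1/59) = -22*1/59 = -22/59 ≈ -0.37288)
o(b, w) = b - 22*b*w/59 (o(b, w) = (-22*b/59)*w + b = -22*b*w/59 + b = b - 22*b*w/59)
108 + o(-10, h) = 108 + (1/59)*(-10)*(59 - 22*(-27)) = 108 + (1/59)*(-10)*(59 + 594) = 108 + (1/59)*(-10)*653 = 108 - 6530/59 = -158/59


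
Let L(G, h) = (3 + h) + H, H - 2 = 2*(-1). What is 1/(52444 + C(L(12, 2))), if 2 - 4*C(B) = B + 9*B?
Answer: 1/52432 ≈ 1.9072e-5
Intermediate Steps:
H = 0 (H = 2 + 2*(-1) = 2 - 2 = 0)
L(G, h) = 3 + h (L(G, h) = (3 + h) + 0 = 3 + h)
C(B) = 1/2 - 5*B/2 (C(B) = 1/2 - (B + 9*B)/4 = 1/2 - 5*B/2)
1/(52444 + C(L(12, 2))) = 1/(52444 + (1/2 - 5*(3 + 2)/2)) = 1/(52444 + (1/2 - 5/2*5)) = 1/(52444 + (1/2 - 25/2)) = 1/(52444 - 12) = 1/52432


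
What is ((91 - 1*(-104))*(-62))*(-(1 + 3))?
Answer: 48360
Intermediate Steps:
((91 - 1*(-104))*(-62))*(-(1 + 3)) = ((91 + 104)*(-62))*(-1*4) = (195*(-62))*(-4) = -12090*(-4) = 48360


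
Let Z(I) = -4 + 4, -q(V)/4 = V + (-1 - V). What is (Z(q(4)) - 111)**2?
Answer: 12321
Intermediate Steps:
q(V) = 4 (q(V) = -4*(V + (-1 - V)) = -4*(-1) = 4)
Z(I) = 0
(Z(q(4)) - 111)**2 = (0 - 111)**2 = (-111)**2 = 12321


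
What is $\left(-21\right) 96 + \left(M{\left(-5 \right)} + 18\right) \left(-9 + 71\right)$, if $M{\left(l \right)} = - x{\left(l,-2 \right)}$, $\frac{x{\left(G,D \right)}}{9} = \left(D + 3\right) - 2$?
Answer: $-342$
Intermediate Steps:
$x{\left(G,D \right)} = 9 + 9 D$ ($x{\left(G,D \right)} = 9 \left(\left(D + 3\right) - 2\right) = 9 \left(\left(3 + D\right) - 2\right) = 9 \left(1 + D\right) = 9 + 9 D$)
$M{\left(l \right)} = 9$ ($M{\left(l \right)} = - (9 + 9 \left(-2\right)) = - (9 - 18) = \left(-1\right) \left(-9\right) = 9$)
$\left(-21\right) 96 + \left(M{\left(-5 \right)} + 18\right) \left(-9 + 71\right) = \left(-21\right) 96 + \left(9 + 18\right) \left(-9 + 71\right) = -2016 + 27 \cdot 62 = -2016 + 1674 = -342$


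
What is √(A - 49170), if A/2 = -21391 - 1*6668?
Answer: 2*I*√26322 ≈ 324.48*I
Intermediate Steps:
A = -56118 (A = 2*(-21391 - 1*6668) = 2*(-21391 - 6668) = 2*(-28059) = -56118)
√(A - 49170) = √(-56118 - 49170) = √(-105288) = 2*I*√26322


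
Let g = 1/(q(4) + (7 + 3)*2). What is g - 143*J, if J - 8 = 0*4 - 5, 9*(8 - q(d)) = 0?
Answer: -12011/28 ≈ -428.96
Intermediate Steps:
q(d) = 8 (q(d) = 8 - ⅑*0 = 8 + 0 = 8)
J = 3 (J = 8 + (0*4 - 5) = 8 + (0 - 5) = 8 - 5 = 3)
g = 1/28 (g = 1/(8 + (7 + 3)*2) = 1/(8 + 10*2) = 1/(8 + 20) = 1/28 ≈ 0.035714)
g - 143*J = 1/28 - 143*3 = 1/28 - 429 = -12011/28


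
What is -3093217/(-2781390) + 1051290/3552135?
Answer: 927438124093/658658184510 ≈ 1.4081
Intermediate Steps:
-3093217/(-2781390) + 1051290/3552135 = -3093217*(-1/2781390) + 1051290*(1/3552135) = 3093217/2781390 + 70086/236809 = 927438124093/658658184510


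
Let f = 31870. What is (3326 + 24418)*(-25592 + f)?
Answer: 174176832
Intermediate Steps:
(3326 + 24418)*(-25592 + f) = (3326 + 24418)*(-25592 + 31870) = 27744*6278 = 174176832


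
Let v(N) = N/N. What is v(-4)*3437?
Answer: 3437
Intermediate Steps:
v(N) = 1
v(-4)*3437 = 1*3437 = 3437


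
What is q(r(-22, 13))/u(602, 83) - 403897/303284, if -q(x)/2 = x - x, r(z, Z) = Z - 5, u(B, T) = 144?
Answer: -403897/303284 ≈ -1.3317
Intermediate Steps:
r(z, Z) = -5 + Z
q(x) = 0 (q(x) = -2*(x - x) = -2*0 = 0)
q(r(-22, 13))/u(602, 83) - 403897/303284 = 0/144 - 403897/303284 = 0*(1/144) - 403897*1/303284 = 0 - 403897/303284 = -403897/303284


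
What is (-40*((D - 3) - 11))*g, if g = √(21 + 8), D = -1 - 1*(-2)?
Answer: 520*√29 ≈ 2800.3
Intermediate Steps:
D = 1 (D = -1 + 2 = 1)
g = √29 ≈ 5.3852
(-40*((D - 3) - 11))*g = (-40*((1 - 3) - 11))*√29 = (-40*(-2 - 11))*√29 = (-40*(-13))*√29 = 520*√29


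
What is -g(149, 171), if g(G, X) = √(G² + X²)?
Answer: -17*√178 ≈ -226.81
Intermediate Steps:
-g(149, 171) = -√(149² + 171²) = -√(22201 + 29241) = -√51442 = -17*√178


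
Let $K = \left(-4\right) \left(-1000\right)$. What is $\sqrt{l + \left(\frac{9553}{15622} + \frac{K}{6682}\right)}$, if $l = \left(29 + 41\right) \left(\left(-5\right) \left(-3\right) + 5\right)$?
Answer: $\frac{7 \sqrt{77899273493149654}}{52193102} \approx 37.433$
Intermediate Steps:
$K = 4000$
$l = 1400$ ($l = 70 \left(15 + 5\right) = 70 \cdot 20 = 1400$)
$\sqrt{l + \left(\frac{9553}{15622} + \frac{K}{6682}\right)} = \sqrt{1400 + \left(\frac{9553}{15622} + \frac{4000}{6682}\right)} = \sqrt{1400 + \left(9553 \cdot \frac{1}{15622} + 4000 \cdot \frac{1}{6682}\right)} = \sqrt{1400 + \left(\frac{9553}{15622} + \frac{2000}{3341}\right)} = \sqrt{1400 + \frac{63160573}{52193102}} = \sqrt{\frac{73133503373}{52193102}} = \frac{7 \sqrt{77899273493149654}}{52193102}$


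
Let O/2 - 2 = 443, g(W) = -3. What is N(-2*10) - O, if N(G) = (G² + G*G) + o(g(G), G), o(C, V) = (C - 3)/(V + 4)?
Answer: -717/8 ≈ -89.625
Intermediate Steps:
O = 890 (O = 4 + 2*443 = 4 + 886 = 890)
o(C, V) = (-3 + C)/(4 + V)
N(G) = -6/(4 + G) + 2*G² (N(G) = (G² + G*G) + (-3 - 3)/(4 + G) = (G² + G²) - 6/(4 + G) = 2*G² - 6/(4 + G) = -6/(4 + G) + 2*G²)
N(-2*10) - O = 2*(-3 + (-2*10)²*(4 - 2*10))/(4 - 2*10) - 1*890 = 2*(-3 + (-20)²*(4 - 20))/(4 - 20) - 890 = 2*(-3 + 400*(-16))/(-16) - 890 = 2*(-1/16)*(-3 - 6400) - 890 = 2*(-1/16)*(-6403) - 890 = 6403/8 - 890 = -717/8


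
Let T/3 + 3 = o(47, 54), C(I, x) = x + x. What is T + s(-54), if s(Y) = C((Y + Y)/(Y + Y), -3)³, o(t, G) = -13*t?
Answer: -2058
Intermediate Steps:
C(I, x) = 2*x
s(Y) = -216 (s(Y) = (2*(-3))³ = (-6)³ = -216)
T = -1842 (T = -9 + 3*(-13*47) = -9 + 3*(-611) = -9 - 1833 = -1842)
T + s(-54) = -1842 - 216 = -2058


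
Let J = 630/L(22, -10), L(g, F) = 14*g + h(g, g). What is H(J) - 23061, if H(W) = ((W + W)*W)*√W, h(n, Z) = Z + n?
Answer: -23061 + 297675*√385/681472 ≈ -23052.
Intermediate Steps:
L(g, F) = 16*g (L(g, F) = 14*g + (g + g) = 14*g + 2*g = 16*g)
J = 315/176 (J = 630/((16*22)) = 630/352 = 630*(1/352) = 315/176 ≈ 1.7898)
H(W) = 2*W^(5/2) (H(W) = ((2*W)*W)*√W = (2*W²)*√W = 2*W^(5/2))
H(J) - 23061 = 2*(315/176)^(5/2) - 23061 = 2*(297675*√385/1362944) - 23061 = 297675*√385/681472 - 23061 = -23061 + 297675*√385/681472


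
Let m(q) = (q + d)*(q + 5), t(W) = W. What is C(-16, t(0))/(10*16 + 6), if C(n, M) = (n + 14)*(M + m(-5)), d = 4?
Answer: 0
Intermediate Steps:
m(q) = (4 + q)*(5 + q) (m(q) = (q + 4)*(q + 5) = (4 + q)*(5 + q))
C(n, M) = M*(14 + n) (C(n, M) = (n + 14)*(M + (20 + (-5)**2 + 9*(-5))) = (14 + n)*(M + (20 + 25 - 45)) = (14 + n)*(M + 0) = (14 + n)*M = M*(14 + n))
C(-16, t(0))/(10*16 + 6) = (0*(14 - 16))/(10*16 + 6) = (0*(-2))/(160 + 6) = 0/166 = 0*(1/166) = 0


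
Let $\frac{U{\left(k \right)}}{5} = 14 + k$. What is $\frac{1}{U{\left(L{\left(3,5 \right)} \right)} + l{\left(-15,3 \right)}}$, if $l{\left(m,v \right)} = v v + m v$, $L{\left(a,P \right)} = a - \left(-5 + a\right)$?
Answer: $\frac{1}{59} \approx 0.016949$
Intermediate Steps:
$L{\left(a,P \right)} = 5$
$l{\left(m,v \right)} = v^{2} + m v$
$U{\left(k \right)} = 70 + 5 k$ ($U{\left(k \right)} = 5 \left(14 + k\right) = 70 + 5 k$)
$\frac{1}{U{\left(L{\left(3,5 \right)} \right)} + l{\left(-15,3 \right)}} = \frac{1}{\left(70 + 5 \cdot 5\right) + 3 \left(-15 + 3\right)} = \frac{1}{\left(70 + 25\right) + 3 \left(-12\right)} = \frac{1}{95 - 36} = \frac{1}{59}$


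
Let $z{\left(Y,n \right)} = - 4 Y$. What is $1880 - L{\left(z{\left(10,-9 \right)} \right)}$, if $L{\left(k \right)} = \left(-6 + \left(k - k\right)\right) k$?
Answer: $1640$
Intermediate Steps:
$L{\left(k \right)} = - 6 k$ ($L{\left(k \right)} = \left(-6 + 0\right) k = - 6 k$)
$1880 - L{\left(z{\left(10,-9 \right)} \right)} = 1880 - - 6 \left(\left(-4\right) 10\right) = 1880 - \left(-6\right) \left(-40\right) = 1880 - 240 = 1640$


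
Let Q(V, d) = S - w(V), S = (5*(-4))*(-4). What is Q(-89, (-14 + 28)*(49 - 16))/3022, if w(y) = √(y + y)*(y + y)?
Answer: 40/1511 + 89*I*√178/1511 ≈ 0.026473 + 0.78584*I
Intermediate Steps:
S = 80 (S = -20*(-4) = 80)
w(y) = 2*√2*y^(3/2) (w(y) = √(2*y)*(2*y) = (√2*√y)*(2*y) = 2*√2*y^(3/2))
Q(V, d) = 80 - 2*√2*V^(3/2)
Q(-89, (-14 + 28)*(49 - 16))/3022 = (80 - 2*√2*(-89)^(3/2))/3022 = (80 - 2*√2*(-89*I*√89))*(1/3022) = (80 + 178*I*√178)*(1/3022) = 40/1511 + 89*I*√178/1511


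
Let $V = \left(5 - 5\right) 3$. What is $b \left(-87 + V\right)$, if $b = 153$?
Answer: $-13311$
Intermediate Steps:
$V = 0$ ($V = 0 \cdot 3 = 0$)
$b \left(-87 + V\right) = 153 \left(-87 + 0\right) = 153 \left(-87\right) = -13311$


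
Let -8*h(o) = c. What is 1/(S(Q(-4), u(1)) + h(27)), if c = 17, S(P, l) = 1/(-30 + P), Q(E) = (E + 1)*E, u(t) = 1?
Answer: -72/157 ≈ -0.45860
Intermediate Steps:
Q(E) = E*(1 + E) (Q(E) = (1 + E)*E = E*(1 + E))
h(o) = -17/8 (h(o) = -⅛*17 = -17/8)
1/(S(Q(-4), u(1)) + h(27)) = 1/(1/(-30 - 4*(1 - 4)) - 17/8) = 1/(1/(-30 - 4*(-3)) - 17/8) = 1/(1/(-30 + 12) - 17/8) = 1/(1/(-18) - 17/8) = 1/(-1/18 - 17/8) = 1/(-157/72) = -72/157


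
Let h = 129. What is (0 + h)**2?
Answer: 16641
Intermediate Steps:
(0 + h)**2 = (0 + 129)**2 = 129**2 = 16641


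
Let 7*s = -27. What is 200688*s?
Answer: -5418576/7 ≈ -7.7408e+5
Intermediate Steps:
s = -27/7 (s = (1/7)*(-27) = -27/7 ≈ -3.8571)
200688*s = 200688*(-27/7) = -5418576/7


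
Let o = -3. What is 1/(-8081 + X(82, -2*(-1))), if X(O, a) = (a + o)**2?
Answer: -1/8080 ≈ -0.00012376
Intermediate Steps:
X(O, a) = (-3 + a)**2 (X(O, a) = (a - 3)**2 = (-3 + a)**2)
1/(-8081 + X(82, -2*(-1))) = 1/(-8081 + (-3 - 2*(-1))**2) = 1/(-8081 + (-3 + 2)**2) = 1/(-8081 + (-1)**2) = 1/(-8081 + 1) = 1/(-8080) = -1/8080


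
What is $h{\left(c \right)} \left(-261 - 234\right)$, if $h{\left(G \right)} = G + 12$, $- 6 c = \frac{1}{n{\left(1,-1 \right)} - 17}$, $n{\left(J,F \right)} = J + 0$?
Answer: $- \frac{190245}{32} \approx -5945.2$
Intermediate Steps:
$n{\left(J,F \right)} = J$
$c = \frac{1}{96}$ ($c = - \frac{1}{6 \left(1 - 17\right)} = - \frac{1}{6 \left(-16\right)} = \left(- \frac{1}{6}\right) \left(- \frac{1}{16}\right) = \frac{1}{96} \approx 0.010417$)
$h{\left(G \right)} = 12 + G$
$h{\left(c \right)} \left(-261 - 234\right) = \left(12 + \frac{1}{96}\right) \left(-261 - 234\right) = \frac{1153}{96} \left(-495\right) = - \frac{190245}{32}$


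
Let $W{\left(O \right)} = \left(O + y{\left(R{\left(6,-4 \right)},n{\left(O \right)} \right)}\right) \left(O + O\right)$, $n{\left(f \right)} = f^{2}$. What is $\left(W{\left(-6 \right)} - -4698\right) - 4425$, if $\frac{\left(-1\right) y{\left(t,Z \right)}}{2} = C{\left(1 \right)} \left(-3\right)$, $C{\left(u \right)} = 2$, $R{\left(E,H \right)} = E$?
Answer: $201$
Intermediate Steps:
$y{\left(t,Z \right)} = 12$ ($y{\left(t,Z \right)} = - 2 \cdot 2 \left(-3\right) = \left(-2\right) \left(-6\right) = 12$)
$W{\left(O \right)} = 2 O \left(12 + O\right)$ ($W{\left(O \right)} = \left(O + 12\right) \left(O + O\right) = \left(12 + O\right) 2 O = 2 O \left(12 + O\right)$)
$\left(W{\left(-6 \right)} - -4698\right) - 4425 = \left(2 \left(-6\right) \left(12 - 6\right) - -4698\right) - 4425 = \left(2 \left(-6\right) 6 + 4698\right) - 4425 = \left(-72 + 4698\right) - 4425 = 4626 - 4425 = 201$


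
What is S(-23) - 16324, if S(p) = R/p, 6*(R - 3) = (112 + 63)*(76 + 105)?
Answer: -2284405/138 ≈ -16554.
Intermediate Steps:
R = 31693/6 (R = 3 + ((112 + 63)*(76 + 105))/6 = 3 + (175*181)/6 = 3 + (1/6)*31675 = 3 + 31675/6 = 31693/6 ≈ 5282.2)
S(p) = 31693/(6*p)
S(-23) - 16324 = (31693/6)/(-23) - 16324 = (31693/6)*(-1/23) - 16324 = -31693/138 - 16324 = -2284405/138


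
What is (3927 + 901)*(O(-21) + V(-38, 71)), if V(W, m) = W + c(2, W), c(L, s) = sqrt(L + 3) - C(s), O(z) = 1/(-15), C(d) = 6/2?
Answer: -2974048/15 + 4828*sqrt(5) ≈ -1.8747e+5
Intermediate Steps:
C(d) = 3 (C(d) = 6*(1/2) = 3)
O(z) = -1/15
c(L, s) = -3 + sqrt(3 + L) (c(L, s) = sqrt(L + 3) - 1*3 = sqrt(3 + L) - 3 = -3 + sqrt(3 + L))
V(W, m) = -3 + W + sqrt(5) (V(W, m) = W + (-3 + sqrt(3 + 2)) = W + (-3 + sqrt(5)) = -3 + W + sqrt(5))
(3927 + 901)*(O(-21) + V(-38, 71)) = (3927 + 901)*(-1/15 + (-3 - 38 + sqrt(5))) = 4828*(-1/15 + (-41 + sqrt(5))) = 4828*(-616/15 + sqrt(5)) = -2974048/15 + 4828*sqrt(5)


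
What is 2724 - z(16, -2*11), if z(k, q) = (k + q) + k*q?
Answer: 3082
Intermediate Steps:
z(k, q) = k + q + k*q
2724 - z(16, -2*11) = 2724 - (16 - 2*11 + 16*(-2*11)) = 2724 - (16 - 22 + 16*(-22)) = 2724 - (16 - 22 - 352) = 2724 - 1*(-358) = 2724 + 358 = 3082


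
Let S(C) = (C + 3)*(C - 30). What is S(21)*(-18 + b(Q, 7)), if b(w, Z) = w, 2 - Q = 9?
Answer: 5400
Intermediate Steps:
Q = -7 (Q = 2 - 1*9 = 2 - 9 = -7)
S(C) = (-30 + C)*(3 + C) (S(C) = (3 + C)*(-30 + C) = (-30 + C)*(3 + C))
S(21)*(-18 + b(Q, 7)) = (-90 + 21² - 27*21)*(-18 - 7) = (-90 + 441 - 567)*(-25) = -216*(-25) = 5400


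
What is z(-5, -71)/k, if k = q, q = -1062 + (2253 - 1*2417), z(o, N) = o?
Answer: 5/1226 ≈ 0.0040783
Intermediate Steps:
q = -1226 (q = -1062 + (2253 - 2417) = -1062 - 164 = -1226)
k = -1226
z(-5, -71)/k = -5/(-1226) = -5*(-1/1226) = 5/1226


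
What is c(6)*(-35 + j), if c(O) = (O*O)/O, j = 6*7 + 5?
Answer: 72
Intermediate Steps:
j = 47 (j = 42 + 5 = 47)
c(O) = O (c(O) = O**2/O = O)
c(6)*(-35 + j) = 6*(-35 + 47) = 6*12 = 72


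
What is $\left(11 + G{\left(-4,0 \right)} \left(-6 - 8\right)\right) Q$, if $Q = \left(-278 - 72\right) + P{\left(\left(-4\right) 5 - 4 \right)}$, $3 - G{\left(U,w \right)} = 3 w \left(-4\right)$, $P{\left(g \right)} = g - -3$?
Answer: $11501$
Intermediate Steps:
$P{\left(g \right)} = 3 + g$ ($P{\left(g \right)} = g + 3 = 3 + g$)
$G{\left(U,w \right)} = 3 + 12 w$ ($G{\left(U,w \right)} = 3 - 3 w \left(-4\right) = 3 - - 12 w = 3 + 12 w$)
$Q = -371$ ($Q = \left(-278 - 72\right) + \left(3 - 24\right) = -350 + \left(3 - 24\right) = -350 - 21 = -371$)
$\left(11 + G{\left(-4,0 \right)} \left(-6 - 8\right)\right) Q = \left(11 + \left(3 + 12 \cdot 0\right) \left(-6 - 8\right)\right) \left(-371\right) = \left(11 + \left(3 + 0\right) \left(-6 - 8\right)\right) \left(-371\right) = \left(11 + 3 \left(-14\right)\right) \left(-371\right) = \left(11 - 42\right) \left(-371\right) = \left(-31\right) \left(-371\right) = 11501$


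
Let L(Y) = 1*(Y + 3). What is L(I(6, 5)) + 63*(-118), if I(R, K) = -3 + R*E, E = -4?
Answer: -7458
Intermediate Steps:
I(R, K) = -3 - 4*R (I(R, K) = -3 + R*(-4) = -3 - 4*R)
L(Y) = 3 + Y (L(Y) = 1*(3 + Y) = 3 + Y)
L(I(6, 5)) + 63*(-118) = (3 + (-3 - 4*6)) + 63*(-118) = (3 + (-3 - 24)) - 7434 = (3 - 27) - 7434 = -24 - 7434 = -7458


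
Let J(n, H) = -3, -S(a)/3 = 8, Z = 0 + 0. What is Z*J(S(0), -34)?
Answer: 0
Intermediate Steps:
Z = 0
S(a) = -24 (S(a) = -3*8 = -24)
Z*J(S(0), -34) = 0*(-3) = 0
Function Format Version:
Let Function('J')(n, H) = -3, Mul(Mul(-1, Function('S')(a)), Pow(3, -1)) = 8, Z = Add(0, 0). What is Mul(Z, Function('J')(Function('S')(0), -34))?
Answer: 0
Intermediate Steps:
Z = 0
Function('S')(a) = -24 (Function('S')(a) = Mul(-3, 8) = -24)
Mul(Z, Function('J')(Function('S')(0), -34)) = Mul(0, -3) = 0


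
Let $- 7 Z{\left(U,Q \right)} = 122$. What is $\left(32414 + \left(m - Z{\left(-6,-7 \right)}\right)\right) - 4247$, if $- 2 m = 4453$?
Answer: $\frac{363411}{14} \approx 25958.0$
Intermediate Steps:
$m = - \frac{4453}{2}$ ($m = \left(- \frac{1}{2}\right) 4453 = - \frac{4453}{2} \approx -2226.5$)
$Z{\left(U,Q \right)} = - \frac{122}{7}$ ($Z{\left(U,Q \right)} = \left(- \frac{1}{7}\right) 122 = - \frac{122}{7}$)
$\left(32414 + \left(m - Z{\left(-6,-7 \right)}\right)\right) - 4247 = \left(32414 - \frac{30927}{14}\right) - 4247 = \frac{422869}{14} - 4247 = \frac{363411}{14}$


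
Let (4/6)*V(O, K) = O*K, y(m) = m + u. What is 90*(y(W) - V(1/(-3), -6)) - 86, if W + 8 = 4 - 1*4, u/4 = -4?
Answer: -2516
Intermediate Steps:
u = -16 (u = 4*(-4) = -16)
W = -8 (W = -8 + (4 - 1*4) = -8 + (4 - 4) = -8 + 0 = -8)
y(m) = -16 + m (y(m) = m - 16 = -16 + m)
V(O, K) = 3*K*O/2 (V(O, K) = 3*(O*K)/2 = 3*(K*O)/2 = 3*K*O/2)
90*(y(W) - V(1/(-3), -6)) - 86 = 90*((-16 - 8) - 3*(-6)/(2*(-3))) - 86 = 90*(-24 - 3*(-6)*(-1)/(2*3)) - 86 = 90*(-24 - 1*3) - 86 = 90*(-24 - 3) - 86 = 90*(-27) - 86 = -2430 - 86 = -2516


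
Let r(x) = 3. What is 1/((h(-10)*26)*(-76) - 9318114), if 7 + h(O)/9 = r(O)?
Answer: -1/9246978 ≈ -1.0814e-7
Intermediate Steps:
h(O) = -36 (h(O) = -63 + 9*3 = -63 + 27 = -36)
1/((h(-10)*26)*(-76) - 9318114) = 1/(-36*26*(-76) - 9318114) = 1/(-936*(-76) - 9318114) = 1/(71136 - 9318114) = 1/(-9246978) = -1/9246978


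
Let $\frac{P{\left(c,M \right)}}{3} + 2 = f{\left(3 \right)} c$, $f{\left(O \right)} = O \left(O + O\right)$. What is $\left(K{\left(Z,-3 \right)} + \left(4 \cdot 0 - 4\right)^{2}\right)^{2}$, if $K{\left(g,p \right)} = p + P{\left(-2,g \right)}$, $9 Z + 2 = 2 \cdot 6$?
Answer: $10201$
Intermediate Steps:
$f{\left(O \right)} = 2 O^{2}$ ($f{\left(O \right)} = O 2 O = 2 O^{2}$)
$P{\left(c,M \right)} = -6 + 54 c$ ($P{\left(c,M \right)} = -6 + 3 \cdot 2 \cdot 3^{2} c = -6 + 3 \cdot 2 \cdot 9 c = -6 + 3 \cdot 18 c = -6 + 54 c$)
$Z = \frac{10}{9}$ ($Z = - \frac{2}{9} + \frac{2 \cdot 6}{9} = - \frac{2}{9} + \frac{1}{9} \cdot 12 = - \frac{2}{9} + \frac{4}{3} = \frac{10}{9} \approx 1.1111$)
$K{\left(g,p \right)} = -114 + p$ ($K{\left(g,p \right)} = p + \left(-6 + 54 \left(-2\right)\right) = p - 114 = -114 + p$)
$\left(K{\left(Z,-3 \right)} + \left(4 \cdot 0 - 4\right)^{2}\right)^{2} = \left(\left(-114 - 3\right) + \left(4 \cdot 0 - 4\right)^{2}\right)^{2} = \left(-117 + \left(0 - 4\right)^{2}\right)^{2} = \left(-117 + \left(-4\right)^{2}\right)^{2} = \left(-117 + 16\right)^{2} = \left(-101\right)^{2} = 10201$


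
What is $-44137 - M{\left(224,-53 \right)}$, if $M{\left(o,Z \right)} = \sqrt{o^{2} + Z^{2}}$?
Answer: $-44137 - \sqrt{52985} \approx -44367.0$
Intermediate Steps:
$M{\left(o,Z \right)} = \sqrt{Z^{2} + o^{2}}$
$-44137 - M{\left(224,-53 \right)} = -44137 - \sqrt{\left(-53\right)^{2} + 224^{2}} = -44137 - \sqrt{2809 + 50176} = -44137 - \sqrt{52985}$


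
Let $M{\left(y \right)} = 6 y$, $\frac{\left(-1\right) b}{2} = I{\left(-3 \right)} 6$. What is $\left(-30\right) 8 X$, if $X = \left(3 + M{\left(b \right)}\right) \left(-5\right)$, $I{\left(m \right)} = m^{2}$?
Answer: $-774000$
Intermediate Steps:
$b = -108$ ($b = - 2 \left(-3\right)^{2} \cdot 6 = - 2 \cdot 9 \cdot 6 = \left(-2\right) 54 = -108$)
$X = 3225$ ($X = \left(3 + 6 \left(-108\right)\right) \left(-5\right) = \left(3 - 648\right) \left(-5\right) = \left(-645\right) \left(-5\right) = 3225$)
$\left(-30\right) 8 X = \left(-30\right) 8 \cdot 3225 = \left(-240\right) 3225 = -774000$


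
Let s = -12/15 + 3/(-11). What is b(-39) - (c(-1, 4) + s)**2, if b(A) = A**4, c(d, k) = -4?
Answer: 6998081184/3025 ≈ 2.3134e+6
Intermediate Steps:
s = -59/55 (s = -12*1/15 + 3*(-1/11) = -4/5 - 3/11 = -59/55 ≈ -1.0727)
b(-39) - (c(-1, 4) + s)**2 = (-39)**4 - (-4 - 59/55)**2 = 2313441 - (-279/55)**2 = 2313441 - 1*77841/3025 = 2313441 - 77841/3025 = 6998081184/3025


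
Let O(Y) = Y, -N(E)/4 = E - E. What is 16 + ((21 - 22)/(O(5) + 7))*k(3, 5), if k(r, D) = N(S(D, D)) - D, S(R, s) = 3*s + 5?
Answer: 197/12 ≈ 16.417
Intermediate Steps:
S(R, s) = 5 + 3*s
N(E) = 0 (N(E) = -4*(E - E) = -4*0 = 0)
k(r, D) = -D (k(r, D) = 0 - D = -D)
16 + ((21 - 22)/(O(5) + 7))*k(3, 5) = 16 + ((21 - 22)/(5 + 7))*(-1*5) = 16 - 1/12*(-5) = 16 + 5/12 = 197/12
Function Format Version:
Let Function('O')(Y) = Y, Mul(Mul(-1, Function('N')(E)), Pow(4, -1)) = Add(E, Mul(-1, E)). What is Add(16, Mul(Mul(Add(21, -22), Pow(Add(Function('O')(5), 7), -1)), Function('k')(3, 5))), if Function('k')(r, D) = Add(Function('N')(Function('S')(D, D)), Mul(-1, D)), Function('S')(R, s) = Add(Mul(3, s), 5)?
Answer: Rational(197, 12) ≈ 16.417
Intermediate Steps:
Function('S')(R, s) = Add(5, Mul(3, s))
Function('N')(E) = 0 (Function('N')(E) = Mul(-4, Add(E, Mul(-1, E))) = Mul(-4, 0) = 0)
Function('k')(r, D) = Mul(-1, D) (Function('k')(r, D) = Add(0, Mul(-1, D)) = Mul(-1, D))
Add(16, Mul(Mul(Add(21, -22), Pow(Add(Function('O')(5), 7), -1)), Function('k')(3, 5))) = Add(16, Mul(Mul(Add(21, -22), Pow(Add(5, 7), -1)), Mul(-1, 5))) = Add(16, Mul(Mul(-1, Pow(12, -1)), -5)) = Add(16, Mul(Mul(-1, Rational(1, 12)), -5)) = Add(16, Mul(Rational(-1, 12), -5)) = Add(16, Rational(5, 12)) = Rational(197, 12)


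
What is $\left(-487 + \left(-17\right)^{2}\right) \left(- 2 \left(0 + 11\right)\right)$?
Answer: $4356$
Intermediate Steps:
$\left(-487 + \left(-17\right)^{2}\right) \left(- 2 \left(0 + 11\right)\right) = \left(-487 + 289\right) \left(\left(-2\right) 11\right) = \left(-198\right) \left(-22\right) = 4356$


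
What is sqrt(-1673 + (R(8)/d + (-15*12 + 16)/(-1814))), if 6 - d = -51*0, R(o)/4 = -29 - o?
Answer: I*sqrt(12568584705)/2721 ≈ 41.202*I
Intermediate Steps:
R(o) = -116 - 4*o (R(o) = 4*(-29 - o) = -116 - 4*o)
d = 6 (d = 6 - (-51)*0 = 6 - 1*0 = 6 + 0 = 6)
sqrt(-1673 + (R(8)/d + (-15*12 + 16)/(-1814))) = sqrt(-1673 + ((-116 - 4*8)/6 + (-15*12 + 16)/(-1814))) = sqrt(-1673 + ((-116 - 32)*(1/6) + (-180 + 16)*(-1/1814))) = sqrt(-1673 + (-148*1/6 - 164*(-1/1814))) = sqrt(-1673 + (-74/3 + 82/907)) = sqrt(-1673 - 66872/2721) = sqrt(-4619105/2721) = I*sqrt(12568584705)/2721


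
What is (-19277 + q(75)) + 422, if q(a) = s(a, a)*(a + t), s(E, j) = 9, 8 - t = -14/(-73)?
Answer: -1322010/73 ≈ -18110.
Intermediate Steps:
t = 570/73 (t = 8 - (-14)/(-73) = 8 - (-14)*(-1)/73 = 8 - 1*14/73 = 8 - 14/73 = 570/73 ≈ 7.8082)
q(a) = 5130/73 + 9*a (q(a) = 9*(a + 570/73) = 9*(570/73 + a) = 5130/73 + 9*a)
(-19277 + q(75)) + 422 = (-19277 + (5130/73 + 9*75)) + 422 = (-19277 + (5130/73 + 675)) + 422 = (-19277 + 54405/73) + 422 = -1352816/73 + 422 = -1322010/73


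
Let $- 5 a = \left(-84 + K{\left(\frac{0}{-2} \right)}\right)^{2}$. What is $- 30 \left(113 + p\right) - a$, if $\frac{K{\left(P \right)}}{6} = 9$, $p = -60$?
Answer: $-1410$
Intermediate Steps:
$K{\left(P \right)} = 54$ ($K{\left(P \right)} = 6 \cdot 9 = 54$)
$a = -180$ ($a = - \frac{\left(-84 + 54\right)^{2}}{5} = - \frac{\left(-30\right)^{2}}{5} = \left(- \frac{1}{5}\right) 900 = -180$)
$- 30 \left(113 + p\right) - a = - 30 \left(113 - 60\right) - -180 = \left(-30\right) 53 + 180 = -1590 + 180 = -1410$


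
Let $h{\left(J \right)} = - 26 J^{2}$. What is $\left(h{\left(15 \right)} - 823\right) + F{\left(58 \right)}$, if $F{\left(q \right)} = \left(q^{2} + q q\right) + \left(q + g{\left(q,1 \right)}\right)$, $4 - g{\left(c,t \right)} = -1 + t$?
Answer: $117$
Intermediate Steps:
$g{\left(c,t \right)} = 5 - t$ ($g{\left(c,t \right)} = 4 - \left(-1 + t\right) = 5 - t$)
$F{\left(q \right)} = 4 + q + 2 q^{2}$ ($F{\left(q \right)} = \left(q^{2} + q q\right) + \left(q + \left(5 - 1\right)\right) = \left(q^{2} + q^{2}\right) + \left(q + \left(5 - 1\right)\right) = 2 q^{2} + \left(q + 4\right) = 2 q^{2} + \left(4 + q\right) = 4 + q + 2 q^{2}$)
$\left(h{\left(15 \right)} - 823\right) + F{\left(58 \right)} = \left(- 26 \cdot 15^{2} - 823\right) + \left(4 + 58 + 2 \cdot 58^{2}\right) = \left(\left(-26\right) 225 - 823\right) + \left(4 + 58 + 2 \cdot 3364\right) = \left(-5850 - 823\right) + \left(4 + 58 + 6728\right) = -6673 + 6790 = 117$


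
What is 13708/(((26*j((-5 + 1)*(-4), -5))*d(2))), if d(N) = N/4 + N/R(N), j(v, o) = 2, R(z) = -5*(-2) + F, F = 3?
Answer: 6854/17 ≈ 403.18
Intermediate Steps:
R(z) = 13 (R(z) = -5*(-2) + 3 = 10 + 3 = 13)
d(N) = 17*N/52 (d(N) = N/4 + N/13 = 17*N/52)
13708/(((26*j((-5 + 1)*(-4), -5))*d(2))) = 13708/(((26*2)*((17/52)*2))) = 13708/((52*(17/26))) = 13708/34 = 13708*(1/34) = 6854/17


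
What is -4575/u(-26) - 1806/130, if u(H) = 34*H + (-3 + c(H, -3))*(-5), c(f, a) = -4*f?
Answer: -318964/30095 ≈ -10.599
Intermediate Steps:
u(H) = 15 + 54*H (u(H) = 34*H + (-3 - 4*H)*(-5) = 34*H + (15 + 20*H) = 15 + 54*H)
-4575/u(-26) - 1806/130 = -4575/(15 + 54*(-26)) - 1806/130 = -4575/(15 - 1404) - 1806*1/130 = -4575/(-1389) - 903/65 = -4575*(-1/1389) - 903/65 = 1525/463 - 903/65 = -318964/30095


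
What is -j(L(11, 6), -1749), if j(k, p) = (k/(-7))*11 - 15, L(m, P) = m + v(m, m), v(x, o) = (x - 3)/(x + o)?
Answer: 230/7 ≈ 32.857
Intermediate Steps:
v(x, o) = (-3 + x)/(o + x)
L(m, P) = m + (-3 + m)/(2*m) (L(m, P) = m + (-3 + m)/(m + m) = m + (-3 + m)/((2*m)) = m + (1/(2*m))*(-3 + m) = m + (-3 + m)/(2*m))
j(k, p) = -15 - 11*k/7 (j(k, p) = (k*(-⅐))*11 - 15 = -k/7*11 - 15 = -11*k/7 - 15 = -15 - 11*k/7)
-j(L(11, 6), -1749) = -(-15 - 11*(½ + 11 - 3/2/11)/7) = -(-15 - 11*(½ + 11 - 3/2*1/11)/7) = -(-15 - 11*(½ + 11 - 3/22)/7) = -(-15 - 11/7*125/11) = -(-15 - 125/7) = -1*(-230/7) = 230/7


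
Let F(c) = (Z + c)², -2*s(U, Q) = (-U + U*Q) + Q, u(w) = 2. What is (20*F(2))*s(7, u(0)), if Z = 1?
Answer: -810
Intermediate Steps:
s(U, Q) = U/2 - Q/2 - Q*U/2 (s(U, Q) = -((-U + U*Q) + Q)/2 = -((-U + Q*U) + Q)/2 = -(Q - U + Q*U)/2 = U/2 - Q/2 - Q*U/2)
F(c) = (1 + c)²
(20*F(2))*s(7, u(0)) = (20*(1 + 2)²)*((½)*7 - ½*2 - ½*2*7) = (20*3²)*(7/2 - 1 - 7) = (20*9)*(-9/2) = 180*(-9/2) = -810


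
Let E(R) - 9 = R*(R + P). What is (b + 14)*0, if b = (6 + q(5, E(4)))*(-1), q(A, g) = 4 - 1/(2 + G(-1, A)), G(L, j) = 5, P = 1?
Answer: 0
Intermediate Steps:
E(R) = 9 + R*(1 + R) (E(R) = 9 + R*(R + 1) = 9 + R*(1 + R))
q(A, g) = 27/7 (q(A, g) = 4 - 1/(2 + 5) = 4 - 1/7 = 27/7)
b = -69/7 (b = (6 + 27/7)*(-1) = (69/7)*(-1) = -69/7 ≈ -9.8571)
(b + 14)*0 = (-69/7 + 14)*0 = (29/7)*0 = 0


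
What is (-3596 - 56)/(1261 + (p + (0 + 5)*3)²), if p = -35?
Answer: -332/151 ≈ -2.1987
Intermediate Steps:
(-3596 - 56)/(1261 + (p + (0 + 5)*3)²) = (-3596 - 56)/(1261 + (-35 + (0 + 5)*3)²) = -3652/(1261 + (-35 + 5*3)²) = -3652/(1261 + (-35 + 15)²) = -3652/(1261 + (-20)²) = -3652/(1261 + 400) = -3652/1661 = -3652*1/1661 = -332/151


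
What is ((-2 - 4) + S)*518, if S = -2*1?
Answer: -4144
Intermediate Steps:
S = -2
((-2 - 4) + S)*518 = ((-2 - 4) - 2)*518 = (-6 - 2)*518 = -8*518 = -4144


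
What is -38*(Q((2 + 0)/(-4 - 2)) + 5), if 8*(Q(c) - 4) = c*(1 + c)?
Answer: -6137/18 ≈ -340.94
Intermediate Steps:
Q(c) = 4 + c*(1 + c)/8 (Q(c) = 4 + (c*(1 + c))/8 = 4 + c*(1 + c)/8)
-38*(Q((2 + 0)/(-4 - 2)) + 5) = -38*((4 + ((2 + 0)/(-4 - 2))/8 + ((2 + 0)/(-4 - 2))**2/8) + 5) = -38*((4 + (2/(-6))/8 + (2/(-6))**2/8) + 5) = -38*((4 + (2*(-1/6))/8 + (2*(-1/6))**2/8) + 5) = -38*((4 + (1/8)*(-1/3) + (-1/3)**2/8) + 5) = -38*((4 - 1/24 + (1/8)*(1/9)) + 5) = -38*((4 - 1/24 + 1/72) + 5) = -38*(143/36 + 5) = -38*323/36 = -6137/18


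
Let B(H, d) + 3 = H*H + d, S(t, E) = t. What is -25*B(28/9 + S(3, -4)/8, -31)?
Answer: 2831375/5184 ≈ 546.18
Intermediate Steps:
B(H, d) = -3 + d + H² (B(H, d) = -3 + (H*H + d) = -3 + (H² + d) = -3 + (d + H²) = -3 + d + H²)
-25*B(28/9 + S(3, -4)/8, -31) = -25*(-3 - 31 + (28/9 + 3/8)²) = -25*(-3 - 31 + (251/72)²) = -25*(-3 - 31 + 63001/5184) = -25*(-113255/5184) = 2831375/5184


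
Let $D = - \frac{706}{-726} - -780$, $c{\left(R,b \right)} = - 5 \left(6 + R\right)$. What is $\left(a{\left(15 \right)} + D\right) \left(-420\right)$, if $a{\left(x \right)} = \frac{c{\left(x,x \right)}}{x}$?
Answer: $- \frac{39333280}{121} \approx -3.2507 \cdot 10^{5}$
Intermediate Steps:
$c{\left(R,b \right)} = -30 - 5 R$
$a{\left(x \right)} = \frac{-30 - 5 x}{x}$
$D = \frac{283493}{363}$ ($D = \left(-706\right) \left(- \frac{1}{726}\right) + 780 = \frac{353}{363} + 780 = \frac{283493}{363} \approx 780.97$)
$\left(a{\left(15 \right)} + D\right) \left(-420\right) = \left(\left(-5 - \frac{30}{15}\right) + \frac{283493}{363}\right) \left(-420\right) = \left(\left(-5 - 2\right) + \frac{283493}{363}\right) \left(-420\right) = \left(-7 + \frac{283493}{363}\right) \left(-420\right) = \frac{280952}{363} \left(-420\right) = - \frac{39333280}{121}$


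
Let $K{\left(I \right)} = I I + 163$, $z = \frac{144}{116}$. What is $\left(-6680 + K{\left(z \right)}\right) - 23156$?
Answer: $- \frac{24953697}{841} \approx -29671.0$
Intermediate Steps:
$z = \frac{36}{29}$ ($z = 144 \cdot \frac{1}{116} = \frac{36}{29} \approx 1.2414$)
$K{\left(I \right)} = 163 + I^{2}$ ($K{\left(I \right)} = I^{2} + 163 = 163 + I^{2}$)
$\left(-6680 + K{\left(z \right)}\right) - 23156 = \left(-6680 + \left(163 + \left(\frac{36}{29}\right)^{2}\right)\right) - 23156 = \left(-6680 + \left(163 + \frac{1296}{841}\right)\right) - 23156 = \left(-6680 + \frac{138379}{841}\right) - 23156 = - \frac{5479501}{841} - 23156 = - \frac{24953697}{841}$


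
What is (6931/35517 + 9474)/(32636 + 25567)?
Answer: 336494989/2067195951 ≈ 0.16278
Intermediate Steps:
(6931/35517 + 9474)/(32636 + 25567) = (6931*(1/35517) + 9474)/58203 = (6931/35517 + 9474)*(1/58203) = (336494989/35517)*(1/58203) = 336494989/2067195951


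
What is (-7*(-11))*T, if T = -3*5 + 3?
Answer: -924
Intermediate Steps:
T = -12 (T = -15 + 3 = -12)
(-7*(-11))*T = -7*(-11)*(-12) = 77*(-12) = -924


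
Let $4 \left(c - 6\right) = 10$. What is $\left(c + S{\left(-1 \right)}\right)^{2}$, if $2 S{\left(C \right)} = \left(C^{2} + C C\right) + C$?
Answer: $81$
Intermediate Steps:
$c = \frac{17}{2}$ ($c = 6 + \frac{1}{4} \cdot 10 = 6 + \frac{5}{2} = \frac{17}{2} \approx 8.5$)
$S{\left(C \right)} = C^{2} + \frac{C}{2}$ ($S{\left(C \right)} = \frac{\left(C^{2} + C C\right) + C}{2} = \frac{\left(C^{2} + C^{2}\right) + C}{2} = \frac{2 C^{2} + C}{2} = \frac{C + 2 C^{2}}{2} = C^{2} + \frac{C}{2}$)
$\left(c + S{\left(-1 \right)}\right)^{2} = \left(\frac{17}{2} - \left(\frac{1}{2} - 1\right)\right)^{2} = \left(\frac{17}{2} - - \frac{1}{2}\right)^{2} = \left(\frac{17}{2} + \frac{1}{2}\right)^{2} = 9^{2} = 81$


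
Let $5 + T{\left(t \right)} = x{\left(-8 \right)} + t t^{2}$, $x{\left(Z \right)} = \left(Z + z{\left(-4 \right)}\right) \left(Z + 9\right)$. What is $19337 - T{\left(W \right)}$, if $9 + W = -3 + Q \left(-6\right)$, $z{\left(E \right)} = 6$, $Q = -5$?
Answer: $13512$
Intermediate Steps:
$W = 18$ ($W = -9 - -27 = -9 + \left(-3 + 30\right) = -9 + 27 = 18$)
$x{\left(Z \right)} = \left(6 + Z\right) \left(9 + Z\right)$ ($x{\left(Z \right)} = \left(Z + 6\right) \left(Z + 9\right) = \left(6 + Z\right) \left(9 + Z\right)$)
$T{\left(t \right)} = -7 + t^{3}$ ($T{\left(t \right)} = -5 + \left(\left(54 + \left(-8\right)^{2} + 15 \left(-8\right)\right) + t t^{2}\right) = -5 + \left(\left(54 + 64 - 120\right) + t^{3}\right) = -5 + \left(-2 + t^{3}\right) = -7 + t^{3}$)
$19337 - T{\left(W \right)} = 19337 - \left(-7 + 18^{3}\right) = 19337 - \left(-7 + 5832\right) = 19337 - 5825 = 13512$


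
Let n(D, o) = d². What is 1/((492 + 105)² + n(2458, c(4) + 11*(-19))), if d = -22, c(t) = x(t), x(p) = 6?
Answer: 1/356893 ≈ 2.8020e-6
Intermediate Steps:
c(t) = 6
n(D, o) = 484 (n(D, o) = (-22)² = 484)
1/((492 + 105)² + n(2458, c(4) + 11*(-19))) = 1/((492 + 105)² + 484) = 1/(597² + 484) = 1/(356409 + 484) = 1/356893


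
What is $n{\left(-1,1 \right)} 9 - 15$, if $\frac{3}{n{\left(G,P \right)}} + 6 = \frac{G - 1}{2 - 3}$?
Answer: $- \frac{87}{4} \approx -21.75$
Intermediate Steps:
$n{\left(G,P \right)} = \frac{3}{-5 - G}$ ($n{\left(G,P \right)} = \frac{3}{-6 + \frac{G - 1}{2 - 3}} = \frac{3}{-6 + \frac{-1 + G}{-1}} = \frac{3}{-6 + \left(-1 + G\right) \left(-1\right)} = \frac{3}{-6 - \left(-1 + G\right)} = \frac{3}{-5 - G}$)
$n{\left(-1,1 \right)} 9 - 15 = - \frac{3}{5 - 1} \cdot 9 - 15 = - \frac{3}{4} \cdot 9 - 15 = \left(-3\right) \frac{1}{4} \cdot 9 - 15 = \left(- \frac{3}{4}\right) 9 - 15 = - \frac{27}{4} - 15 = - \frac{87}{4}$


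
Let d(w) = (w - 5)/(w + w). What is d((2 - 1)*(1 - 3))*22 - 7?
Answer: 63/2 ≈ 31.500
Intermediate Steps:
d(w) = (-5 + w)/(2*w) (d(w) = (-5 + w)/((2*w)) = (-5 + w)*(1/(2*w)) = (-5 + w)/(2*w))
d((2 - 1)*(1 - 3))*22 - 7 = ((-5 + (2 - 1)*(1 - 3))/(2*(((2 - 1)*(1 - 3)))))*22 - 7 = ((-5 + 1*(-2))/(2*((1*(-2)))))*22 - 7 = ((½)*(-5 - 2)/(-2))*22 - 7 = ((½)*(-½)*(-7))*22 - 7 = (7/4)*22 - 7 = 77/2 - 7 = 63/2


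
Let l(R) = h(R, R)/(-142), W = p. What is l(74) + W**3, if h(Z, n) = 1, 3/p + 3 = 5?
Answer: 1913/568 ≈ 3.3680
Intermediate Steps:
p = 3/2 (p = 3/(-3 + 5) = 3/2 ≈ 1.5000)
W = 3/2 ≈ 1.5000
l(R) = -1/142 (l(R) = 1/(-142) = 1*(-1/142) = -1/142)
l(74) + W**3 = -1/142 + (3/2)**3 = -1/142 + 27/8 = 1913/568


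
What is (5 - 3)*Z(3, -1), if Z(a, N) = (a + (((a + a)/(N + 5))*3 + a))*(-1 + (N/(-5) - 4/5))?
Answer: -168/5 ≈ -33.600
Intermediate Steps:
Z(a, N) = (-9/5 - N/5)*(2*a + 6*a/(5 + N)) (Z(a, N) = (a + (((2*a)/(5 + N))*3 + a))*(-1 + (N*(-⅕) - 4*⅕)) = (a + ((2*a/(5 + N))*3 + a))*(-1 + (-N/5 - ⅘)) = (a + (6*a/(5 + N) + a))*(-1 + (-⅘ - N/5)) = (a + (a + 6*a/(5 + N)))*(-9/5 - N/5) = (2*a + 6*a/(5 + N))*(-9/5 - N/5) = (-9/5 - N/5)*(2*a + 6*a/(5 + N)))
(5 - 3)*Z(3, -1) = (5 - 3)*(-2*3*(72 + (-1)² + 17*(-1))/(25 + 5*(-1))) = 2*(-2*3*(72 + 1 - 17)/(25 - 5)) = 2*(-2*3*56/20) = 2*(-2*3*1/20*56) = 2*(-84/5) = -168/5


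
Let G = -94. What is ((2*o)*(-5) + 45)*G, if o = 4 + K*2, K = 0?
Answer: -470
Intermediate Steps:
o = 4 (o = 4 + 0*2 = 4 + 0 = 4)
((2*o)*(-5) + 45)*G = ((2*4)*(-5) + 45)*(-94) = (8*(-5) + 45)*(-94) = (-40 + 45)*(-94) = 5*(-94) = -470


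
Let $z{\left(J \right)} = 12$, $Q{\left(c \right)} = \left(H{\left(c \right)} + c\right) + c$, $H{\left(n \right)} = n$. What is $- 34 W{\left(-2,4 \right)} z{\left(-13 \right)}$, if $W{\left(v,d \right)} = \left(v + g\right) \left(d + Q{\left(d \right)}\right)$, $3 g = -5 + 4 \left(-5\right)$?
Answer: $67456$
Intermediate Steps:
$g = - \frac{25}{3}$ ($g = \frac{-5 + 4 \left(-5\right)}{3} = \frac{-5 - 20}{3} = \frac{1}{3} \left(-25\right) = - \frac{25}{3} \approx -8.3333$)
$Q{\left(c \right)} = 3 c$ ($Q{\left(c \right)} = \left(c + c\right) + c = 2 c + c = 3 c$)
$W{\left(v,d \right)} = 4 d \left(- \frac{25}{3} + v\right)$ ($W{\left(v,d \right)} = \left(v - \frac{25}{3}\right) \left(d + 3 d\right) = \left(- \frac{25}{3} + v\right) 4 d = 4 d \left(- \frac{25}{3} + v\right)$)
$- 34 W{\left(-2,4 \right)} z{\left(-13 \right)} = - 34 \cdot \frac{4}{3} \cdot 4 \left(-25 + 3 \left(-2\right)\right) 12 = - 34 \cdot \frac{4}{3} \cdot 4 \left(-25 - 6\right) 12 = - 34 \cdot \frac{4}{3} \cdot 4 \left(-31\right) 12 = \left(-34\right) \left(- \frac{496}{3}\right) 12 = \frac{16864}{3} \cdot 12 = 67456$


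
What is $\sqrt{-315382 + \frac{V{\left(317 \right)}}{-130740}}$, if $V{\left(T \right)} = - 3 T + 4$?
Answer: $\frac{i \sqrt{1347701969043105}}{65370} \approx 561.59 i$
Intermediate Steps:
$V{\left(T \right)} = 4 - 3 T$
$\sqrt{-315382 + \frac{V{\left(317 \right)}}{-130740}} = \sqrt{-315382 + \frac{4 - 951}{-130740}} = \sqrt{-315382 + \left(4 - 951\right) \left(- \frac{1}{130740}\right)} = \sqrt{-315382 - - \frac{947}{130740}} = \sqrt{-315382 + \frac{947}{130740}} = \sqrt{- \frac{41233041733}{130740}} = \frac{i \sqrt{1347701969043105}}{65370}$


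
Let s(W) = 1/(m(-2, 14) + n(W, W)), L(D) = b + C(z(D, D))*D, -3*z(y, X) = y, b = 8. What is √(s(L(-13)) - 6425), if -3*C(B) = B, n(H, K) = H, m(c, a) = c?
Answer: I*√319506818/223 ≈ 80.156*I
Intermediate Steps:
z(y, X) = -y/3
C(B) = -B/3
L(D) = 8 + D²/9 (L(D) = 8 + (-(-1)*D/9)*D = 8 + (D/9)*D = 8 + D²/9)
s(W) = 1/(-2 + W)
√(s(L(-13)) - 6425) = √(1/(-2 + (8 + (⅑)*(-13)²)) - 6425) = √(1/(-2 + (8 + (⅑)*169)) - 6425) = √(1/(-2 + (8 + 169/9)) - 6425) = √(1/(-2 + 241/9) - 6425) = √(1/(223/9) - 6425) = √(9/223 - 6425) = √(-1432766/223) = I*√319506818/223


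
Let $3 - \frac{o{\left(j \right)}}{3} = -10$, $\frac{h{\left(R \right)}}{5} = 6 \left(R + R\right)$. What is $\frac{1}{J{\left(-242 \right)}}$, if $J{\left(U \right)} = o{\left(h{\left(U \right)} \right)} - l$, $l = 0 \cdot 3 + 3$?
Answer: $\frac{1}{36} \approx 0.027778$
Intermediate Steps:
$h{\left(R \right)} = 60 R$ ($h{\left(R \right)} = 5 \cdot 6 \left(R + R\right) = 5 \cdot 6 \cdot 2 R = 5 \cdot 12 R = 60 R$)
$l = 3$ ($l = 0 + 3 = 3$)
$o{\left(j \right)} = 39$ ($o{\left(j \right)} = 9 - -30 = 9 + 30 = 39$)
$J{\left(U \right)} = 36$ ($J{\left(U \right)} = 39 - 3 = 36$)
$\frac{1}{J{\left(-242 \right)}} = \frac{1}{36}$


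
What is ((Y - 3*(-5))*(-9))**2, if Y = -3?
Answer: 11664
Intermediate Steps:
((Y - 3*(-5))*(-9))**2 = ((-3 - 3*(-5))*(-9))**2 = ((-3 + 15)*(-9))**2 = (12*(-9))**2 = (-108)**2 = 11664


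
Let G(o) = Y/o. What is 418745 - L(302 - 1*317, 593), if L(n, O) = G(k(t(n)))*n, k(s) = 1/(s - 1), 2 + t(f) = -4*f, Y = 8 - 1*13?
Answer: 414470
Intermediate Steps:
Y = -5 (Y = 8 - 13 = -5)
t(f) = -2 - 4*f
k(s) = 1/(-1 + s)
G(o) = -5/o
L(n, O) = n*(15 + 20*n) (L(n, O) = (-(-15 - 20*n))*n = (-5*(-3 - 4*n))*n = (15 + 20*n)*n = n*(15 + 20*n))
418745 - L(302 - 1*317, 593) = 418745 - 5*(302 - 1*317)*(3 + 4*(302 - 1*317)) = 418745 - 5*(302 - 317)*(3 + 4*(302 - 317)) = 418745 - 5*(-15)*(3 + 4*(-15)) = 418745 - 5*(-15)*(3 - 60) = 418745 - 5*(-15)*(-57) = 418745 - 1*4275 = 418745 - 4275 = 414470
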